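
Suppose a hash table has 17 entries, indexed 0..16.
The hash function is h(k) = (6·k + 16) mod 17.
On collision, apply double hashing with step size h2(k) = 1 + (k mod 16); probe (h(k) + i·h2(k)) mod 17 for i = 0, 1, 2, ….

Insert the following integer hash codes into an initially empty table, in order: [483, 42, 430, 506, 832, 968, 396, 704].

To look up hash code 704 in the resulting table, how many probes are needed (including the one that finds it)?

483: h=7 → slot 7
42: h=13 → slot 13
430: h=12 → slot 12
506: h=9 → slot 9
832: h=10 → slot 10
968: h=10, h2=9, probe 10,2 → slot 2
396: h=12, h2=13, probe 12,8 → slot 8
704: h=7, h2=1, probe 7,8,9,10,11 → slot 11
Table: [., ., 968, ., ., ., ., 483, 396, 506, 832, 704, 430, 42, ., ., .]
Lookup 704: h=7, h2=1, probe 7,8,9,10,11 → found at 11.

5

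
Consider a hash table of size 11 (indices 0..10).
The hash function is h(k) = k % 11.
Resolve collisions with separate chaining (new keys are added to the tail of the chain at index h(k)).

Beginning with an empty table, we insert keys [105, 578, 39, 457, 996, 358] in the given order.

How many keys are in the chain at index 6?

105 → bucket 6
578 → bucket 6 (collision)
39 → bucket 6 (collision)
457 → bucket 6 (collision)
996 → bucket 6 (collision)
358 → bucket 6 (collision)
Final buckets:
0: _
1: _
2: _
3: _
4: _
5: _
6: 105 -> 578 -> 39 -> 457 -> 996 -> 358
7: _
8: _
9: _
10: _

6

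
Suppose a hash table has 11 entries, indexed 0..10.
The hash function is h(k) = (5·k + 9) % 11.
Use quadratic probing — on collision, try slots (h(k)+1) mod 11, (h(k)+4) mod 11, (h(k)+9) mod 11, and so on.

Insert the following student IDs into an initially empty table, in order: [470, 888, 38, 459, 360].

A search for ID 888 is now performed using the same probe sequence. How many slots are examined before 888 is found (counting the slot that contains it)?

2

470 hashes to 5; slot 5 is free => place at 5.
888 hashes to 5; 5 taken => place at 6.
38 hashes to 1; slot 1 is free => place at 1.
459 hashes to 5; 5,6 taken => place at 9.
360 hashes to 5; 5,6,9 taken => place at 3.
Table: [_, 38, _, 360, _, 470, 888, _, _, 459, _]
Lookup 888: h=5, probe 5,6 → found at 6.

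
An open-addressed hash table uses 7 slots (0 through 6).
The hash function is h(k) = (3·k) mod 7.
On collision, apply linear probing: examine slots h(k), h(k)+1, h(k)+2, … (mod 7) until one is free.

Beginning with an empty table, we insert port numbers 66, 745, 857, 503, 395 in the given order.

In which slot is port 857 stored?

4

66 hashes to 2; slot 2 is free → place at 2.
745 hashes to 2; 2 taken → place at 3.
857 hashes to 2; 2,3 taken → place at 4.
503 hashes to 4; 4 taken → place at 5.
395 hashes to 2; 2,3,4,5 taken → place at 6.
Table: [—, —, 66, 745, 857, 503, 395]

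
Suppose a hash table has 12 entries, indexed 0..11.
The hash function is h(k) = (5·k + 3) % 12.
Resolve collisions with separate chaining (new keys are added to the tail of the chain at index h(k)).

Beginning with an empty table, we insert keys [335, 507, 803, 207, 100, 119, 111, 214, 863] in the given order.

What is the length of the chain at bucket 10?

4

335 -> bucket 10
507 -> bucket 6
803 -> bucket 10 (collision)
207 -> bucket 6 (collision)
100 -> bucket 11
119 -> bucket 10 (collision)
111 -> bucket 6 (collision)
214 -> bucket 5
863 -> bucket 10 (collision)
Final buckets:
0: _
1: _
2: _
3: _
4: _
5: 214
6: 507 -> 207 -> 111
7: _
8: _
9: _
10: 335 -> 803 -> 119 -> 863
11: 100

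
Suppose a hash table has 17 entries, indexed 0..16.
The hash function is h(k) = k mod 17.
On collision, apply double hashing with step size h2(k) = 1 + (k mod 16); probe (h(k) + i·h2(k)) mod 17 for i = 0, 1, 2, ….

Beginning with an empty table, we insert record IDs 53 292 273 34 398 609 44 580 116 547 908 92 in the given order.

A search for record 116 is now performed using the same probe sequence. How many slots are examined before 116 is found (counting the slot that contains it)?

6

Insert 53: h=2, slot 2 empty -> index 2.
Insert 292: h=3, slot 3 empty -> index 3.
Insert 273: h=1, slot 1 empty -> index 1.
Insert 34: h=0, slot 0 empty -> index 0.
Insert 398: h=7, slot 7 empty -> index 7.
Insert 609: h=14, slot 14 empty -> index 14.
Insert 44: h=10, slot 10 empty -> index 10.
Insert 580: h=2, h2=5, slots 2,7 occupied -> index 12.
Insert 116: h=14, h2=5, slots 14,2,7,12,0 occupied -> index 5.
Insert 547: h=3, h2=4, slots 3,7 occupied -> index 11.
Insert 908: h=7, h2=13, slots 7,3 occupied -> index 16.
Insert 92: h=7, h2=13, slots 7,3,16,12 occupied -> index 8.
Table: [34, 273, 53, 292, _, 116, _, 398, 92, _, 44, 547, 580, _, 609, _, 908]
Lookup 116: h=14, h2=5, probe 14,2,7,12,0,5 → found at 5.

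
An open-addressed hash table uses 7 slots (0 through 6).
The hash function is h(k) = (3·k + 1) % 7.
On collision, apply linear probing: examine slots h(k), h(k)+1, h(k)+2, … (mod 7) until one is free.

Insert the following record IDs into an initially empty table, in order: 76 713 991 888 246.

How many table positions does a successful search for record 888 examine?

4

76 hashes to 5; slot 5 is free -> place at 5.
713 hashes to 5; 5 taken -> place at 6.
991 hashes to 6; 6 taken -> place at 0.
888 hashes to 5; 5,6,0 taken -> place at 1.
246 hashes to 4; slot 4 is free -> place at 4.
Table: [991, 888, -, -, 246, 76, 713]
Lookup 888: h=5, probe 5,6,0,1 → found at 1.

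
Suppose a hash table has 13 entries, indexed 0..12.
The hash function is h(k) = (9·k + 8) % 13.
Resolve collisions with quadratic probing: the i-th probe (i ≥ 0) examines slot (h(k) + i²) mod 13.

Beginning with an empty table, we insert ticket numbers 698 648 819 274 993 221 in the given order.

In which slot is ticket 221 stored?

9

698 hashes to 11; slot 11 is free → place at 11.
648 hashes to 3; slot 3 is free → place at 3.
819 hashes to 8; slot 8 is free → place at 8.
274 hashes to 4; slot 4 is free → place at 4.
993 hashes to 1; slot 1 is free → place at 1.
221 hashes to 8; 8 taken → place at 9.
Table: [_, 993, _, 648, 274, _, _, _, 819, 221, _, 698, _]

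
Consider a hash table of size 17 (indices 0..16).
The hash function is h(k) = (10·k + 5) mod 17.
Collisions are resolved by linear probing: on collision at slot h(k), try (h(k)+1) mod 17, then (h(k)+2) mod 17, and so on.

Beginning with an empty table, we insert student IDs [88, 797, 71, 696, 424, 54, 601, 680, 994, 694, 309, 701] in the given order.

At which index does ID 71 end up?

3

88: h=1 -> slot 1
797: h=2 -> slot 2
71: h=1, probe 1,2,3 -> slot 3
696: h=12 -> slot 12
424: h=12, probe 12,13 -> slot 13
54: h=1, probe 1,2,3,4 -> slot 4
601: h=14 -> slot 14
680: h=5 -> slot 5
994: h=0 -> slot 0
694: h=9 -> slot 9
309: h=1, probe 1,2,3,4,5,6 -> slot 6
701: h=11 -> slot 11
Table: [994, 88, 797, 71, 54, 680, 309, _, _, 694, _, 701, 696, 424, 601, _, _]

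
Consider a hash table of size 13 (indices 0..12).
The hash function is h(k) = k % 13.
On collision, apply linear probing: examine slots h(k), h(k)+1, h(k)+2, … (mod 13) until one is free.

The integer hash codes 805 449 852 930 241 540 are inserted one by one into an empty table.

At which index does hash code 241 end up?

805: h=12 -> slot 12
449: h=7 -> slot 7
852: h=7, probe 7,8 -> slot 8
930: h=7, probe 7,8,9 -> slot 9
241: h=7, probe 7,8,9,10 -> slot 10
540: h=7, probe 7,8,9,10,11 -> slot 11
Table: [—, —, —, —, —, —, —, 449, 852, 930, 241, 540, 805]

10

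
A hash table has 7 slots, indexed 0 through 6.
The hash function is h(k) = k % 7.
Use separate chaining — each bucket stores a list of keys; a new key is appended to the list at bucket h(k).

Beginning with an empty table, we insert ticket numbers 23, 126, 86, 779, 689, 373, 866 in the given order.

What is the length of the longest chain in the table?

23 -> bucket 2
126 -> bucket 0
86 -> bucket 2 (collision)
779 -> bucket 2 (collision)
689 -> bucket 3
373 -> bucket 2 (collision)
866 -> bucket 5
Final buckets:
0: 126
1: .
2: 23 -> 86 -> 779 -> 373
3: 689
4: .
5: 866
6: .

4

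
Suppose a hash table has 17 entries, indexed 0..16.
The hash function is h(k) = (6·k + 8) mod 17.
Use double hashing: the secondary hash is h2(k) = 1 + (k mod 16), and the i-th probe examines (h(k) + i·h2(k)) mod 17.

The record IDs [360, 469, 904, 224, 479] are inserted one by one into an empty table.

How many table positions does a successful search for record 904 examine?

2

Insert 360: h=9, slot 9 empty → index 9.
Insert 469: h=0, slot 0 empty → index 0.
Insert 904: h=9, h2=9, slot 9 occupied → index 1.
Insert 224: h=9, h2=1, slot 9 occupied → index 10.
Insert 479: h=9, h2=16, slot 9 occupied → index 8.
Table: [469, 904, —, —, —, —, —, —, 479, 360, 224, —, —, —, —, —, —]
Lookup 904: h=9, h2=9, probe 9,1 → found at 1.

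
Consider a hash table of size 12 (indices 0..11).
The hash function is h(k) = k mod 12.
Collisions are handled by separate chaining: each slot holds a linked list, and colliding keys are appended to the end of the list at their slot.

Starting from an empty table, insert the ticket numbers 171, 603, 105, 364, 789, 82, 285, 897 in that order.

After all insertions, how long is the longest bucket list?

4

Insert 171: h=3, bucket 3 empty -> new chain.
Insert 603: h=3, bucket 3 nonempty -> append to chain.
Insert 105: h=9, bucket 9 empty -> new chain.
Insert 364: h=4, bucket 4 empty -> new chain.
Insert 789: h=9, bucket 9 nonempty -> append to chain.
Insert 82: h=10, bucket 10 empty -> new chain.
Insert 285: h=9, bucket 9 nonempty -> append to chain.
Insert 897: h=9, bucket 9 nonempty -> append to chain.
Final buckets:
0: _
1: _
2: _
3: 171 -> 603
4: 364
5: _
6: _
7: _
8: _
9: 105 -> 789 -> 285 -> 897
10: 82
11: _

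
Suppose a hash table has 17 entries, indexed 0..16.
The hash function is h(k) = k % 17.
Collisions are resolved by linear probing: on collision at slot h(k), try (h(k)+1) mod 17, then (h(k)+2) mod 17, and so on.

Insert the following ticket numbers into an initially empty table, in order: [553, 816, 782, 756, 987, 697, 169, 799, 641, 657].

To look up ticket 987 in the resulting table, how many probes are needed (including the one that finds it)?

Insert 553: h=9, slot 9 empty → index 9.
Insert 816: h=0, slot 0 empty → index 0.
Insert 782: h=0, slot 0 occupied → index 1.
Insert 756: h=8, slot 8 empty → index 8.
Insert 987: h=1, slot 1 occupied → index 2.
Insert 697: h=0, slots 0,1,2 occupied → index 3.
Insert 169: h=16, slot 16 empty → index 16.
Insert 799: h=0, slots 0,1,2,3 occupied → index 4.
Insert 641: h=12, slot 12 empty → index 12.
Insert 657: h=11, slot 11 empty → index 11.
Table: [816, 782, 987, 697, 799, ., ., ., 756, 553, ., 657, 641, ., ., ., 169]
Lookup 987: h=1, probe 1,2 → found at 2.

2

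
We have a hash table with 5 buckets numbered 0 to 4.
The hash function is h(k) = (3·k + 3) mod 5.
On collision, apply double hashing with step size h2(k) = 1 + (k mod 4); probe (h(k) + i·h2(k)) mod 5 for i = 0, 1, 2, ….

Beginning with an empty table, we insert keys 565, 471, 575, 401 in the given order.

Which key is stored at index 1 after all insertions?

565 hashes to 3; slot 3 is free → place at 3.
471 hashes to 1; slot 1 is free → place at 1.
575 hashes to 3, h2=4; 3 taken → place at 2.
401 hashes to 1, h2=2; 1,3 taken → place at 0.
Table: [401, 471, 575, 565, .]

471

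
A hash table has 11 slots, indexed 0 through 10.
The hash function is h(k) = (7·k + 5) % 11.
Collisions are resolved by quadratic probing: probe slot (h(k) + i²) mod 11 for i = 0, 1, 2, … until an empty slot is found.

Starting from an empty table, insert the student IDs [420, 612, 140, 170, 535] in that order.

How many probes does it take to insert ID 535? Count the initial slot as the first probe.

2

420 hashes to 8; slot 8 is free => place at 8.
612 hashes to 10; slot 10 is free => place at 10.
140 hashes to 6; slot 6 is free => place at 6.
170 hashes to 7; slot 7 is free => place at 7.
535 hashes to 10; 10 taken => place at 0.
Table: [535, —, —, —, —, —, 140, 170, 420, —, 612]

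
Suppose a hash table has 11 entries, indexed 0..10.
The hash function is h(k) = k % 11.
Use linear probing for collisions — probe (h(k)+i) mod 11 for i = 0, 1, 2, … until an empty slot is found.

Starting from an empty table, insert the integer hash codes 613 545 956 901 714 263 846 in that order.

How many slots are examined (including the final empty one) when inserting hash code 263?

4

Insert 613: h=8, slot 8 empty → index 8.
Insert 545: h=6, slot 6 empty → index 6.
Insert 956: h=10, slot 10 empty → index 10.
Insert 901: h=10, slot 10 occupied → index 0.
Insert 714: h=10, slots 10,0 occupied → index 1.
Insert 263: h=10, slots 10,0,1 occupied → index 2.
Insert 846: h=10, slots 10,0,1,2 occupied → index 3.
Table: [901, 714, 263, 846, _, _, 545, _, 613, _, 956]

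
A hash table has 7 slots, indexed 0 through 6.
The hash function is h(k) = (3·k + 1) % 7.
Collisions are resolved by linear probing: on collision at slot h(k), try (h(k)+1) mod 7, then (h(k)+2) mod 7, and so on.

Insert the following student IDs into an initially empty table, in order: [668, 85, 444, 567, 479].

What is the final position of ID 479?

668 hashes to 3; slot 3 is free => place at 3.
85 hashes to 4; slot 4 is free => place at 4.
444 hashes to 3; 3,4 taken => place at 5.
567 hashes to 1; slot 1 is free => place at 1.
479 hashes to 3; 3,4,5 taken => place at 6.
Table: [_, 567, _, 668, 85, 444, 479]

6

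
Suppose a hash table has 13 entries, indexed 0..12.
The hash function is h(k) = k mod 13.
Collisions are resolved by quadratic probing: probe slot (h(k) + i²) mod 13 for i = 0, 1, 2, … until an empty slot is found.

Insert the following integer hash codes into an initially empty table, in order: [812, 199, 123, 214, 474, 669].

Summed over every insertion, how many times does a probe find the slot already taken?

812 hashes to 6; slot 6 is free → place at 6.
199 hashes to 4; slot 4 is free → place at 4.
123 hashes to 6; 6 taken → place at 7.
214 hashes to 6; 6,7 taken → place at 10.
474 hashes to 6; 6,7,10 taken → place at 2.
669 hashes to 6; 6,7,10,2 taken → place at 9.
Table: [—, —, 474, —, 199, —, 812, 123, —, 669, 214, —, —]

10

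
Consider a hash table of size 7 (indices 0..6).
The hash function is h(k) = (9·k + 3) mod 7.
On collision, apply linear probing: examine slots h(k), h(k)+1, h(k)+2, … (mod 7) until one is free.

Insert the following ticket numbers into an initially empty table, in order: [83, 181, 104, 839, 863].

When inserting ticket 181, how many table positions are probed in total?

2

83 hashes to 1; slot 1 is free → place at 1.
181 hashes to 1; 1 taken → place at 2.
104 hashes to 1; 1,2 taken → place at 3.
839 hashes to 1; 1,2,3 taken → place at 4.
863 hashes to 0; slot 0 is free → place at 0.
Table: [863, 83, 181, 104, 839, ∅, ∅]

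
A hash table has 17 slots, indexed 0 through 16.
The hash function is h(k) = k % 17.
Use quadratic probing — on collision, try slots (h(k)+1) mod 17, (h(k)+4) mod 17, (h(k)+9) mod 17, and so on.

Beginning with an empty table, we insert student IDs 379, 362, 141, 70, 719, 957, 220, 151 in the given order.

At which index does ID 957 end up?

4

Insert 379: h=5, slot 5 empty -> index 5.
Insert 362: h=5, slot 5 occupied -> index 6.
Insert 141: h=5, slots 5,6 occupied -> index 9.
Insert 70: h=2, slot 2 empty -> index 2.
Insert 719: h=5, slots 5,6,9 occupied -> index 14.
Insert 957: h=5, slots 5,6,9,14 occupied -> index 4.
Insert 220: h=16, slot 16 empty -> index 16.
Insert 151: h=15, slot 15 empty -> index 15.
Table: [∅, ∅, 70, ∅, 957, 379, 362, ∅, ∅, 141, ∅, ∅, ∅, ∅, 719, 151, 220]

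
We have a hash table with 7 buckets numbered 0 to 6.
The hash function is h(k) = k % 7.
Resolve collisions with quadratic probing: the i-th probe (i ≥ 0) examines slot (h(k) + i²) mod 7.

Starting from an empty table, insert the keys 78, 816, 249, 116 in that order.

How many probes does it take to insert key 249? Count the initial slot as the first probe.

2

78 hashes to 1; slot 1 is free => place at 1.
816 hashes to 4; slot 4 is free => place at 4.
249 hashes to 4; 4 taken => place at 5.
116 hashes to 4; 4,5,1 taken => place at 6.
Table: [-, 78, -, -, 816, 249, 116]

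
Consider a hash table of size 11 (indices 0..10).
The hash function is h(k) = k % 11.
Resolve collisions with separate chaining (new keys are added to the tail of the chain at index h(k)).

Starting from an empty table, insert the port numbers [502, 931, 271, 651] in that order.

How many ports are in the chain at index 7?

3

Insert 502: h=7, bucket 7 empty → new chain.
Insert 931: h=7, bucket 7 nonempty → append to chain.
Insert 271: h=7, bucket 7 nonempty → append to chain.
Insert 651: h=2, bucket 2 empty → new chain.
Final buckets:
0: —
1: —
2: 651
3: —
4: —
5: —
6: —
7: 502 -> 931 -> 271
8: —
9: —
10: —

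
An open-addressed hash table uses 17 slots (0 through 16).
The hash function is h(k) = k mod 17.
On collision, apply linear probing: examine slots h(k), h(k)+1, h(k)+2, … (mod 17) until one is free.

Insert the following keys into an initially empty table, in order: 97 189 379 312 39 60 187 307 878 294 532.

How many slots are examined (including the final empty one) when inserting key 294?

97: h=12 -> slot 12
189: h=2 -> slot 2
379: h=5 -> slot 5
312: h=6 -> slot 6
39: h=5, probe 5,6,7 -> slot 7
60: h=9 -> slot 9
187: h=0 -> slot 0
307: h=1 -> slot 1
878: h=11 -> slot 11
294: h=5, probe 5,6,7,8 -> slot 8
532: h=5, probe 5,6,7,8,9,10 -> slot 10
Table: [187, 307, 189, —, —, 379, 312, 39, 294, 60, 532, 878, 97, —, —, —, —]

4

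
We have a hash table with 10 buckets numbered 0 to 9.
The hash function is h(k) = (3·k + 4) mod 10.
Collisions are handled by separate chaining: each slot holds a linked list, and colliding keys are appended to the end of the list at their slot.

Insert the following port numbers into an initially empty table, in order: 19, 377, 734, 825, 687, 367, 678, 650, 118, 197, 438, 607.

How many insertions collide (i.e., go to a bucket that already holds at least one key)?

19 → bucket 1
377 → bucket 5
734 → bucket 6
825 → bucket 9
687 → bucket 5 (collision)
367 → bucket 5 (collision)
678 → bucket 8
650 → bucket 4
118 → bucket 8 (collision)
197 → bucket 5 (collision)
438 → bucket 8 (collision)
607 → bucket 5 (collision)
Final buckets:
0: .
1: 19
2: .
3: .
4: 650
5: 377 -> 687 -> 367 -> 197 -> 607
6: 734
7: .
8: 678 -> 118 -> 438
9: 825

6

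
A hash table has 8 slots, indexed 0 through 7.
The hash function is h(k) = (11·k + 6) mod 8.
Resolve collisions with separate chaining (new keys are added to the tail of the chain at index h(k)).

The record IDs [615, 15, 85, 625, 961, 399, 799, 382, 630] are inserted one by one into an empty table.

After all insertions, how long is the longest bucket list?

4

615 → bucket 3
15 → bucket 3 (collision)
85 → bucket 5
625 → bucket 1
961 → bucket 1 (collision)
399 → bucket 3 (collision)
799 → bucket 3 (collision)
382 → bucket 0
630 → bucket 0 (collision)
Final buckets:
0: 382 -> 630
1: 625 -> 961
2: -
3: 615 -> 15 -> 399 -> 799
4: -
5: 85
6: -
7: -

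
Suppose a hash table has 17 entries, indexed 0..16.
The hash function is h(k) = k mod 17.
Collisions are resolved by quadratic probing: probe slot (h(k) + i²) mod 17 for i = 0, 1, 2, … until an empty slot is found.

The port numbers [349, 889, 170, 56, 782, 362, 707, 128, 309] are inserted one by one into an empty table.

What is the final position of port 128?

Insert 349: h=9, slot 9 empty -> index 9.
Insert 889: h=5, slot 5 empty -> index 5.
Insert 170: h=0, slot 0 empty -> index 0.
Insert 56: h=5, slot 5 occupied -> index 6.
Insert 782: h=0, slot 0 occupied -> index 1.
Insert 362: h=5, slots 5,6,9 occupied -> index 14.
Insert 707: h=10, slot 10 empty -> index 10.
Insert 128: h=9, slots 9,10 occupied -> index 13.
Insert 309: h=3, slot 3 empty -> index 3.
Table: [170, 782, ∅, 309, ∅, 889, 56, ∅, ∅, 349, 707, ∅, ∅, 128, 362, ∅, ∅]

13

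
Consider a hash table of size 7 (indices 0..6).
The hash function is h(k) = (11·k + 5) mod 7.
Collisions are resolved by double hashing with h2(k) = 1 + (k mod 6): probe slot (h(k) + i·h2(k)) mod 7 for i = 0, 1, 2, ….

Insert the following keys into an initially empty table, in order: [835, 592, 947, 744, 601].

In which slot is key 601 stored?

3

Insert 835: h=6, slot 6 empty => index 6.
Insert 592: h=0, slot 0 empty => index 0.
Insert 947: h=6, h2=6, slot 6 occupied => index 5.
Insert 744: h=6, h2=1, slots 6,0 occupied => index 1.
Insert 601: h=1, h2=2, slot 1 occupied => index 3.
Table: [592, 744, ., 601, ., 947, 835]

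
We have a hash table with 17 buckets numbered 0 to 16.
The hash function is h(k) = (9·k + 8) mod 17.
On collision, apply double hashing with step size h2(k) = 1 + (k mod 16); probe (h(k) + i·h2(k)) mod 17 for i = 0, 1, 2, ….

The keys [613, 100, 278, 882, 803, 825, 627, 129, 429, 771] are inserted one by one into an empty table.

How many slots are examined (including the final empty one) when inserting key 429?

Insert 613: h=0, slot 0 empty => index 0.
Insert 100: h=7, slot 7 empty => index 7.
Insert 278: h=11, slot 11 empty => index 11.
Insert 882: h=7, h2=3, slot 7 occupied => index 10.
Insert 803: h=10, h2=4, slot 10 occupied => index 14.
Insert 825: h=4, slot 4 empty => index 4.
Insert 627: h=7, h2=4, slots 7,11 occupied => index 15.
Insert 129: h=13, slot 13 empty => index 13.
Insert 429: h=10, h2=14, slots 10,7,4 occupied => index 1.
Insert 771: h=11, h2=4, slots 11,15 occupied => index 2.
Table: [613, 429, 771, ., 825, ., ., 100, ., ., 882, 278, ., 129, 803, 627, .]

4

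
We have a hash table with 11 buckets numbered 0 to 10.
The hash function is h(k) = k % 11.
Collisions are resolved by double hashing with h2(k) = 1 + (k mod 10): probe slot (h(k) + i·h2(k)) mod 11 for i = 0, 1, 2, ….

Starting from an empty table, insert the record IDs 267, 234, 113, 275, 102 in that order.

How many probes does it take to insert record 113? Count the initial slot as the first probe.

2

267: h=3 -> slot 3
234: h=3, h2=5, probe 3,8 -> slot 8
113: h=3, h2=4, probe 3,7 -> slot 7
275: h=0 -> slot 0
102: h=3, h2=3, probe 3,6 -> slot 6
Table: [275, _, _, 267, _, _, 102, 113, 234, _, _]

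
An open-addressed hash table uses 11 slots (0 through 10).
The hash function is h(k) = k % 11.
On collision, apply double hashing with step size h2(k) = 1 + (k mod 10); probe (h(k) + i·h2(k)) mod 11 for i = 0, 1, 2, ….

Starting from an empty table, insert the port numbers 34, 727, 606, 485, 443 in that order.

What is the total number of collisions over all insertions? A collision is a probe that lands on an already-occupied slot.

3

34 hashes to 1; slot 1 is free → place at 1.
727 hashes to 1, h2=8; 1 taken → place at 9.
606 hashes to 1, h2=7; 1 taken → place at 8.
485 hashes to 1, h2=6; 1 taken → place at 7.
443 hashes to 3; slot 3 is free → place at 3.
Table: [-, 34, -, 443, -, -, -, 485, 606, 727, -]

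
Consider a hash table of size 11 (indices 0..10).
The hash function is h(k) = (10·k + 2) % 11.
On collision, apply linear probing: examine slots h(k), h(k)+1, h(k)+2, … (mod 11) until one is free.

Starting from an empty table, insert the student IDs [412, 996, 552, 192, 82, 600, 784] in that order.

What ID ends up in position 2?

784

412: h=8 => slot 8
996: h=7 => slot 7
552: h=0 => slot 0
192: h=8, probe 8,9 => slot 9
82: h=8, probe 8,9,10 => slot 10
600: h=7, probe 7,8,9,10,0,1 => slot 1
784: h=10, probe 10,0,1,2 => slot 2
Table: [552, 600, 784, -, -, -, -, 996, 412, 192, 82]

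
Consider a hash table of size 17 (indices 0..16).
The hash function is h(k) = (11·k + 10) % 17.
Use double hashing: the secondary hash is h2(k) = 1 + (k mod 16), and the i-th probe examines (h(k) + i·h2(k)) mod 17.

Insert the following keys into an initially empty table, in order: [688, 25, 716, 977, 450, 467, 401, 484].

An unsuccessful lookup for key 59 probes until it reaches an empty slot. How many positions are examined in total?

2

688: h=13 -> slot 13
25: h=13, h2=10, probe 13,6 -> slot 6
716: h=15 -> slot 15
977: h=13, h2=2, probe 13,15,0 -> slot 0
450: h=13, h2=3, probe 13,16 -> slot 16
467: h=13, h2=4, probe 13,0,4 -> slot 4
401: h=1 -> slot 1
484: h=13, h2=5, probe 13,1,6,11 -> slot 11
Table: [977, 401, ., ., 467, ., 25, ., ., ., ., 484, ., 688, ., 716, 450]
Lookup 59: h=13, h2=12, probe 13,8 → slot 8 empty, not found.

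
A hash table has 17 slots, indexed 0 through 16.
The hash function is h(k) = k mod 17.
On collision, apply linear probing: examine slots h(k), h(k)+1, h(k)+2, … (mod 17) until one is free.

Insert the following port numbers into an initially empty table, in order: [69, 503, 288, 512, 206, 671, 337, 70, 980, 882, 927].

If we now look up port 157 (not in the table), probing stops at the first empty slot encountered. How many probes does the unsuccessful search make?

2

69 hashes to 1; slot 1 is free => place at 1.
503 hashes to 10; slot 10 is free => place at 10.
288 hashes to 16; slot 16 is free => place at 16.
512 hashes to 2; slot 2 is free => place at 2.
206 hashes to 2; 2 taken => place at 3.
671 hashes to 8; slot 8 is free => place at 8.
337 hashes to 14; slot 14 is free => place at 14.
70 hashes to 2; 2,3 taken => place at 4.
980 hashes to 11; slot 11 is free => place at 11.
882 hashes to 15; slot 15 is free => place at 15.
927 hashes to 9; slot 9 is free => place at 9.
Table: [∅, 69, 512, 206, 70, ∅, ∅, ∅, 671, 927, 503, 980, ∅, ∅, 337, 882, 288]
Lookup 157: h=4, probe 4,5 → slot 5 empty, not found.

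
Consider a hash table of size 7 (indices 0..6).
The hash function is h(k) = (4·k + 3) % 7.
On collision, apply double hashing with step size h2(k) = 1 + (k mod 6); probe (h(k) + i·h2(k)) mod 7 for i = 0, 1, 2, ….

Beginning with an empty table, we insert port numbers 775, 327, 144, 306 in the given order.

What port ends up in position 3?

775 hashes to 2; slot 2 is free → place at 2.
327 hashes to 2, h2=4; 2 taken → place at 6.
144 hashes to 5; slot 5 is free → place at 5.
306 hashes to 2, h2=1; 2 taken → place at 3.
Table: [—, —, 775, 306, —, 144, 327]

306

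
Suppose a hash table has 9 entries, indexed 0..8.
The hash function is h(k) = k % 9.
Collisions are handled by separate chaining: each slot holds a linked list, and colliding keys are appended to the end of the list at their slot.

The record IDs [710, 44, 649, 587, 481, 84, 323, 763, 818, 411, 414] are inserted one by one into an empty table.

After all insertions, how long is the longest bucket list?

4

Insert 710: h=8, bucket 8 empty -> new chain.
Insert 44: h=8, bucket 8 nonempty -> append to chain.
Insert 649: h=1, bucket 1 empty -> new chain.
Insert 587: h=2, bucket 2 empty -> new chain.
Insert 481: h=4, bucket 4 empty -> new chain.
Insert 84: h=3, bucket 3 empty -> new chain.
Insert 323: h=8, bucket 8 nonempty -> append to chain.
Insert 763: h=7, bucket 7 empty -> new chain.
Insert 818: h=8, bucket 8 nonempty -> append to chain.
Insert 411: h=6, bucket 6 empty -> new chain.
Insert 414: h=0, bucket 0 empty -> new chain.
Final buckets:
0: 414
1: 649
2: 587
3: 84
4: 481
5: _
6: 411
7: 763
8: 710 -> 44 -> 323 -> 818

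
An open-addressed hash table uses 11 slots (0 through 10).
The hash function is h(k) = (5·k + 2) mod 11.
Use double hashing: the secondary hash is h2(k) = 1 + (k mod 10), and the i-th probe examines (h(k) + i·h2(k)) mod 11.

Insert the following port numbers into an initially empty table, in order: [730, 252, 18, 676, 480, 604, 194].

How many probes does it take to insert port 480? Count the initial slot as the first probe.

3

730 hashes to 0; slot 0 is free => place at 0.
252 hashes to 8; slot 8 is free => place at 8.
18 hashes to 4; slot 4 is free => place at 4.
676 hashes to 5; slot 5 is free => place at 5.
480 hashes to 4, h2=1; 4,5 taken => place at 6.
604 hashes to 8, h2=5; 8 taken => place at 2.
194 hashes to 4, h2=5; 4 taken => place at 9.
Table: [730, ∅, 604, ∅, 18, 676, 480, ∅, 252, 194, ∅]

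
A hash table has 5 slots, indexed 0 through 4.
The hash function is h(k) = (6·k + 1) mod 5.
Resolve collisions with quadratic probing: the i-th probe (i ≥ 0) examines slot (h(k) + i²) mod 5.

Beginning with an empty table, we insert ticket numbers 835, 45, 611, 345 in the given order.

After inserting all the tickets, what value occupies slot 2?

835: h=1 => slot 1
45: h=1, probe 1,2 => slot 2
611: h=2, probe 2,3 => slot 3
345: h=1, probe 1,2,0 => slot 0
Table: [345, 835, 45, 611, .]

45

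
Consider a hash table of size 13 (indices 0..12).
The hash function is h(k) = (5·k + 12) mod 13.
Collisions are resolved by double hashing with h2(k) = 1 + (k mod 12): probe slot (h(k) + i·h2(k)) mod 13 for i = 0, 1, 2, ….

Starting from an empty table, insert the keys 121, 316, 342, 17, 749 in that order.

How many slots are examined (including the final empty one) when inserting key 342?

Insert 121: h=6, slot 6 empty → index 6.
Insert 316: h=6, h2=5, slot 6 occupied → index 11.
Insert 342: h=6, h2=7, slot 6 occupied → index 0.
Insert 17: h=6, h2=6, slot 6 occupied → index 12.
Insert 749: h=0, h2=6, slots 0,6,12 occupied → index 5.
Table: [342, -, -, -, -, 749, 121, -, -, -, -, 316, 17]

2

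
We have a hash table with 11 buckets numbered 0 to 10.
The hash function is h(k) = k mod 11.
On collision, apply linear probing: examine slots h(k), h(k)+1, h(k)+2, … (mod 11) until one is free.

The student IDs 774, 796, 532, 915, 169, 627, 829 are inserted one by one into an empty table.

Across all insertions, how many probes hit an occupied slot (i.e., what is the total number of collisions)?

10

774: h=4 → slot 4
796: h=4, probe 4,5 → slot 5
532: h=4, probe 4,5,6 → slot 6
915: h=2 → slot 2
169: h=4, probe 4,5,6,7 → slot 7
627: h=0 → slot 0
829: h=4, probe 4,5,6,7,8 → slot 8
Table: [627, _, 915, _, 774, 796, 532, 169, 829, _, _]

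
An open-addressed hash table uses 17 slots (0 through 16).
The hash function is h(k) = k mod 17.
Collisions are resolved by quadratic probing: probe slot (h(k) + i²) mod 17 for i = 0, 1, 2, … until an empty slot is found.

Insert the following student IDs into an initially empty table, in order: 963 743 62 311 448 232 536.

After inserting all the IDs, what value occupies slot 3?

Insert 963: h=11, slot 11 empty => index 11.
Insert 743: h=12, slot 12 empty => index 12.
Insert 62: h=11, slots 11,12 occupied => index 15.
Insert 311: h=5, slot 5 empty => index 5.
Insert 448: h=6, slot 6 empty => index 6.
Insert 232: h=11, slots 11,12,15 occupied => index 3.
Insert 536: h=9, slot 9 empty => index 9.
Table: [_, _, _, 232, _, 311, 448, _, _, 536, _, 963, 743, _, _, 62, _]

232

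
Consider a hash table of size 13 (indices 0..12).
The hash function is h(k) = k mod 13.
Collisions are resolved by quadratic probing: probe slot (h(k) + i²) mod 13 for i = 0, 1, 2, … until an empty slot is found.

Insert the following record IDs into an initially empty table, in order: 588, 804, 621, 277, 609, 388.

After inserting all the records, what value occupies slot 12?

588 hashes to 3; slot 3 is free => place at 3.
804 hashes to 11; slot 11 is free => place at 11.
621 hashes to 10; slot 10 is free => place at 10.
277 hashes to 4; slot 4 is free => place at 4.
609 hashes to 11; 11 taken => place at 12.
388 hashes to 11; 11,12 taken => place at 2.
Table: [_, _, 388, 588, 277, _, _, _, _, _, 621, 804, 609]

609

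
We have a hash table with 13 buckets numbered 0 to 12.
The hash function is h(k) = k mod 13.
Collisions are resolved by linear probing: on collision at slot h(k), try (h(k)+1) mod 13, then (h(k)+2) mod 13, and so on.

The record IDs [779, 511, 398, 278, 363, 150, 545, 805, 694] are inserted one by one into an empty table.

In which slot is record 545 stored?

1

Insert 779: h=12, slot 12 empty -> index 12.
Insert 511: h=4, slot 4 empty -> index 4.
Insert 398: h=8, slot 8 empty -> index 8.
Insert 278: h=5, slot 5 empty -> index 5.
Insert 363: h=12, slot 12 occupied -> index 0.
Insert 150: h=7, slot 7 empty -> index 7.
Insert 545: h=12, slots 12,0 occupied -> index 1.
Insert 805: h=12, slots 12,0,1 occupied -> index 2.
Insert 694: h=5, slot 5 occupied -> index 6.
Table: [363, 545, 805, ∅, 511, 278, 694, 150, 398, ∅, ∅, ∅, 779]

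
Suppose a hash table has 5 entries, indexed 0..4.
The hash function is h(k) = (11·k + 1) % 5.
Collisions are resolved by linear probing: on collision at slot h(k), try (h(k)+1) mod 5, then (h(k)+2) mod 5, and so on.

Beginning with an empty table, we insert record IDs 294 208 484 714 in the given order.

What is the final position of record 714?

2

294 hashes to 0; slot 0 is free => place at 0.
208 hashes to 4; slot 4 is free => place at 4.
484 hashes to 0; 0 taken => place at 1.
714 hashes to 0; 0,1 taken => place at 2.
Table: [294, 484, 714, —, 208]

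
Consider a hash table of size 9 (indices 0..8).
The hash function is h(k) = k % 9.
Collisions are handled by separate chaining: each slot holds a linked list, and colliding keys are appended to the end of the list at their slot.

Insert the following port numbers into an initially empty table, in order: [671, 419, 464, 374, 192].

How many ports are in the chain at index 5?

671 -> bucket 5
419 -> bucket 5 (collision)
464 -> bucket 5 (collision)
374 -> bucket 5 (collision)
192 -> bucket 3
Final buckets:
0: _
1: _
2: _
3: 192
4: _
5: 671 -> 419 -> 464 -> 374
6: _
7: _
8: _

4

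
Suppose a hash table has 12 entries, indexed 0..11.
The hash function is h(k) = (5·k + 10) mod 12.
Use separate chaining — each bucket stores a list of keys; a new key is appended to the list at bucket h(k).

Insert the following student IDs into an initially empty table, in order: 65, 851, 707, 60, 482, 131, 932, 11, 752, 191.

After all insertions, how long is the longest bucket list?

65 → bucket 11
851 → bucket 5
707 → bucket 5 (collision)
60 → bucket 10
482 → bucket 8
131 → bucket 5 (collision)
932 → bucket 2
11 → bucket 5 (collision)
752 → bucket 2 (collision)
191 → bucket 5 (collision)
Final buckets:
0: -
1: -
2: 932 -> 752
3: -
4: -
5: 851 -> 707 -> 131 -> 11 -> 191
6: -
7: -
8: 482
9: -
10: 60
11: 65

5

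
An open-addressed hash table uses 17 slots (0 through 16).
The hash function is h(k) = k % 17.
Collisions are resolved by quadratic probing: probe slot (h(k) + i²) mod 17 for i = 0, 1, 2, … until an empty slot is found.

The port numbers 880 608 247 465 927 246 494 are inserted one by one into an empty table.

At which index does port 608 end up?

880 hashes to 13; slot 13 is free → place at 13.
608 hashes to 13; 13 taken → place at 14.
247 hashes to 9; slot 9 is free → place at 9.
465 hashes to 6; slot 6 is free → place at 6.
927 hashes to 9; 9 taken → place at 10.
246 hashes to 8; slot 8 is free → place at 8.
494 hashes to 1; slot 1 is free → place at 1.
Table: [—, 494, —, —, —, —, 465, —, 246, 247, 927, —, —, 880, 608, —, —]

14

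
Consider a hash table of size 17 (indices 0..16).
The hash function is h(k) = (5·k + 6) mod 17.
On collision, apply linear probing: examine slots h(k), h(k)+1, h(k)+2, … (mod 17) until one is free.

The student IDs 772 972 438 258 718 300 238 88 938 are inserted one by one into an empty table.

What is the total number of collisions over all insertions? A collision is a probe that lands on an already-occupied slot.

Insert 772: h=7, slot 7 empty → index 7.
Insert 972: h=4, slot 4 empty → index 4.
Insert 438: h=3, slot 3 empty → index 3.
Insert 258: h=4, slot 4 occupied → index 5.
Insert 718: h=9, slot 9 empty → index 9.
Insert 300: h=10, slot 10 empty → index 10.
Insert 238: h=6, slot 6 empty → index 6.
Insert 88: h=4, slots 4,5,6,7 occupied → index 8.
Insert 938: h=4, slots 4,5,6,7,8,9,10 occupied → index 11.
Table: [∅, ∅, ∅, 438, 972, 258, 238, 772, 88, 718, 300, 938, ∅, ∅, ∅, ∅, ∅]

12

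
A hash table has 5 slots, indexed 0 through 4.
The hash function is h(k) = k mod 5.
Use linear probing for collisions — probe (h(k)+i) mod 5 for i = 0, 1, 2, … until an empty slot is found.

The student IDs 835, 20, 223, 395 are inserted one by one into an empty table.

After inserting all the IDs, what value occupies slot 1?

Insert 835: h=0, slot 0 empty => index 0.
Insert 20: h=0, slot 0 occupied => index 1.
Insert 223: h=3, slot 3 empty => index 3.
Insert 395: h=0, slots 0,1 occupied => index 2.
Table: [835, 20, 395, 223, ∅]

20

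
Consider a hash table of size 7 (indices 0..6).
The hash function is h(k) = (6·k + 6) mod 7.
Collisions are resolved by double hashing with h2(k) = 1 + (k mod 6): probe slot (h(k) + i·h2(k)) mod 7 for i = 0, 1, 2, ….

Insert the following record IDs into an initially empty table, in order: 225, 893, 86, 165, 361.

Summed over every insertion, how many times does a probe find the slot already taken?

4

Insert 225: h=5, slot 5 empty => index 5.
Insert 893: h=2, slot 2 empty => index 2.
Insert 86: h=4, slot 4 empty => index 4.
Insert 165: h=2, h2=4, slot 2 occupied => index 6.
Insert 361: h=2, h2=2, slots 2,4,6 occupied => index 1.
Table: [_, 361, 893, _, 86, 225, 165]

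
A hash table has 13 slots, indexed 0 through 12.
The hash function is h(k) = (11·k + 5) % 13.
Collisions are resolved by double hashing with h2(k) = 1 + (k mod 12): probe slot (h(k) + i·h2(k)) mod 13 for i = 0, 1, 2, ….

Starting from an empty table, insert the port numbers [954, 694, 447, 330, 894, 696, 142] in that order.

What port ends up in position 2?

330

Insert 954: h=8, slot 8 empty -> index 8.
Insert 694: h=8, h2=11, slot 8 occupied -> index 6.
Insert 447: h=8, h2=4, slot 8 occupied -> index 12.
Insert 330: h=8, h2=7, slot 8 occupied -> index 2.
Insert 894: h=11, slot 11 empty -> index 11.
Insert 696: h=4, slot 4 empty -> index 4.
Insert 142: h=7, slot 7 empty -> index 7.
Table: [∅, ∅, 330, ∅, 696, ∅, 694, 142, 954, ∅, ∅, 894, 447]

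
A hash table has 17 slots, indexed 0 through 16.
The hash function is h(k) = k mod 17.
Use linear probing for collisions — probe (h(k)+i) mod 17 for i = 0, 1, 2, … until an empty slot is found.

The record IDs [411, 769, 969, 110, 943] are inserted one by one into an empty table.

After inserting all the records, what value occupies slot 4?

Insert 411: h=3, slot 3 empty → index 3.
Insert 769: h=4, slot 4 empty → index 4.
Insert 969: h=0, slot 0 empty → index 0.
Insert 110: h=8, slot 8 empty → index 8.
Insert 943: h=8, slot 8 occupied → index 9.
Table: [969, _, _, 411, 769, _, _, _, 110, 943, _, _, _, _, _, _, _]

769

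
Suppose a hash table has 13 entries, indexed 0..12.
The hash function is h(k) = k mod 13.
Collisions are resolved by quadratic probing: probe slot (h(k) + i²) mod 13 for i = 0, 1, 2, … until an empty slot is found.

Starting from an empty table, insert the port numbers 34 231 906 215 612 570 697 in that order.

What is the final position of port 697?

34: h=8 → slot 8
231: h=10 → slot 10
906: h=9 → slot 9
215: h=7 → slot 7
612: h=1 → slot 1
570: h=11 → slot 11
697: h=8, probe 8,9,12 → slot 12
Table: [-, 612, -, -, -, -, -, 215, 34, 906, 231, 570, 697]

12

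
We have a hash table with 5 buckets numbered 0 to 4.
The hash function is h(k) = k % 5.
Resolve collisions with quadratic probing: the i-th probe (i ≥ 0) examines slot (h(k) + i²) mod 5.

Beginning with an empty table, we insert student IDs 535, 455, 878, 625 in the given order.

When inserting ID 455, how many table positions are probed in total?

Insert 535: h=0, slot 0 empty => index 0.
Insert 455: h=0, slot 0 occupied => index 1.
Insert 878: h=3, slot 3 empty => index 3.
Insert 625: h=0, slots 0,1 occupied => index 4.
Table: [535, 455, _, 878, 625]

2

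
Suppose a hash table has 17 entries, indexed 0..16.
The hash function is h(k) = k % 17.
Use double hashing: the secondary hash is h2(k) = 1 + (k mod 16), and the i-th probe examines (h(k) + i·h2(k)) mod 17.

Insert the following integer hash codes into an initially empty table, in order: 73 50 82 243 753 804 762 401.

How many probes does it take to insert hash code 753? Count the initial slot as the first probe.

Insert 73: h=5, slot 5 empty => index 5.
Insert 50: h=16, slot 16 empty => index 16.
Insert 82: h=14, slot 14 empty => index 14.
Insert 243: h=5, h2=4, slot 5 occupied => index 9.
Insert 753: h=5, h2=2, slot 5 occupied => index 7.
Insert 804: h=5, h2=5, slot 5 occupied => index 10.
Insert 762: h=14, h2=11, slot 14 occupied => index 8.
Insert 401: h=10, h2=2, slot 10 occupied => index 12.
Table: [—, —, —, —, —, 73, —, 753, 762, 243, 804, —, 401, —, 82, —, 50]

2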